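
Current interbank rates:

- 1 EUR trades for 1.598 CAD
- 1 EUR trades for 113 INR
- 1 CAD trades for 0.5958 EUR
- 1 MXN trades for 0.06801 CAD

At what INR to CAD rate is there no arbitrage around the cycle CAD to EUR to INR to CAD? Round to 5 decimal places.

0.01485

Known legs of the cycle: 0.5958 × 113 = 67.3254
For no arbitrage the full-cycle product must be 1, so the missing rate is 1 / 67.3254 ≈ 0.0148532.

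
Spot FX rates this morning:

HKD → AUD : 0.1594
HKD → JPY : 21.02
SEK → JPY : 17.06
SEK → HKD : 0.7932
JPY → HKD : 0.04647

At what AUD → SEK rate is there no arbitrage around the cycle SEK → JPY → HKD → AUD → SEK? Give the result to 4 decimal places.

Known legs of the cycle: 17.06 × 0.04647 × 0.1594 = 0.12636884508
For no arbitrage the full-cycle product must be 1, so the missing rate is 1 / 0.12636884508 ≈ 7.913343.

7.9133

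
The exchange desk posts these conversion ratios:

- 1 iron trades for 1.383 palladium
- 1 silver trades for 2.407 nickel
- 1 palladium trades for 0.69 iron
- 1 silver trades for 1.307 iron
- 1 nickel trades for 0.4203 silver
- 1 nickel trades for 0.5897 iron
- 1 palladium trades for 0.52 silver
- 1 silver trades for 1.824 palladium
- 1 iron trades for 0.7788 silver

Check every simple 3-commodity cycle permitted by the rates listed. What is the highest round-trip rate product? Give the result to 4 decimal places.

1.1054

iron→silver→nickel→iron: 0.7788 × 2.407 × 0.5897 = 1.10543
iron→silver→palladium→iron: 0.7788 × 1.824 × 0.69 = 0.98017
iron→palladium→silver→iron: 1.383 × 0.52 × 1.307 = 0.93994
Maximum is iron→silver→nickel→iron at 1.1054; arbitrage exists.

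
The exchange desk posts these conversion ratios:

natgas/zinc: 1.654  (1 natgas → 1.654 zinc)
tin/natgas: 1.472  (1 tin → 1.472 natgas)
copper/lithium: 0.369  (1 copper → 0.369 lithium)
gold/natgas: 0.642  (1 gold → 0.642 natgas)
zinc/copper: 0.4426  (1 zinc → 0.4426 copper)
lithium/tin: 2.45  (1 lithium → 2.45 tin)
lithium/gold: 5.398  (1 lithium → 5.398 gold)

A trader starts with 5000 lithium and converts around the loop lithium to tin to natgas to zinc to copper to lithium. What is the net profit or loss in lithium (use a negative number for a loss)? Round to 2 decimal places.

-129.01

5000 lithium × 2.45 = 12250 tin
12250 tin × 1.472 = 18032 natgas
18032 natgas × 1.654 = 29824.928 zinc
29824.928 zinc × 0.4426 = 13200.5131328 copper
13200.5131328 copper × 0.369 = 4870.9893460032 lithium
Net change: 4870.9893460032 − 5000 = -129.0106539968 lithium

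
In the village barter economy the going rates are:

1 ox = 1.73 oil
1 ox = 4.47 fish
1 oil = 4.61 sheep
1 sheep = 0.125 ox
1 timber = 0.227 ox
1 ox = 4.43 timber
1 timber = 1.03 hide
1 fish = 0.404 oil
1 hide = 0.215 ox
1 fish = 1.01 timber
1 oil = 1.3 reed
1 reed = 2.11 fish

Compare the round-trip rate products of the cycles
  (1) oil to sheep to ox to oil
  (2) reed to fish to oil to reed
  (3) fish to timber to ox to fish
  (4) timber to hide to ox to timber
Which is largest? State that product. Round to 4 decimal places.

(1) 4.61 × 0.125 × 1.73 = 0.99691
(2) 2.11 × 0.404 × 1.3 = 1.10817
(3) 1.01 × 0.227 × 4.47 = 1.02484
(4) 1.03 × 0.215 × 4.43 = 0.98102
Highest is cycle (2) at 1.1082 (>1, arbitrage).

1.1082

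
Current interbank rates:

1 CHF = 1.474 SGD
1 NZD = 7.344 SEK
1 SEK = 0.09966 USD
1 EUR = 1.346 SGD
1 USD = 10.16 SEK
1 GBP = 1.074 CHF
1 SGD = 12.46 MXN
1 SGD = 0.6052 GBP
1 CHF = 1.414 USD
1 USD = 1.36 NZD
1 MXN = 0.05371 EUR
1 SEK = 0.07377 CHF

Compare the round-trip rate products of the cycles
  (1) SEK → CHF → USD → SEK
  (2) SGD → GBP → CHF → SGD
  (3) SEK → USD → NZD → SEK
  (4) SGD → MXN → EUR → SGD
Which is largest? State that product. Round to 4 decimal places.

1.0598

(1) 0.07377 × 1.414 × 10.16 = 1.05980
(2) 0.6052 × 1.074 × 1.474 = 0.95808
(3) 0.09966 × 1.36 × 7.344 = 0.99539
(4) 12.46 × 0.05371 × 1.346 = 0.90078
Highest is cycle (1) at 1.0598 (>1, arbitrage).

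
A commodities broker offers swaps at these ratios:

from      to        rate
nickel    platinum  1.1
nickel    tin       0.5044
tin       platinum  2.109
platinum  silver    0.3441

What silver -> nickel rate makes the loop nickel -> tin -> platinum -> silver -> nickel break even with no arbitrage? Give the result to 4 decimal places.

2.7319

Known legs of the cycle: 0.5044 × 2.109 × 0.3441 = 0.36604656036
For no arbitrage the full-cycle product must be 1, so the missing rate is 1 / 0.36604656036 ≈ 2.731893.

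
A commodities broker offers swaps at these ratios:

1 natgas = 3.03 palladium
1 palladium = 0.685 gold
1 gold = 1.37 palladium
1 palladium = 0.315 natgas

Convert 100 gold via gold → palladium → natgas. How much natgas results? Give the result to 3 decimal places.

43.155

100 gold × 1.37 = 137 palladium
137 palladium × 0.315 = 43.155 natgas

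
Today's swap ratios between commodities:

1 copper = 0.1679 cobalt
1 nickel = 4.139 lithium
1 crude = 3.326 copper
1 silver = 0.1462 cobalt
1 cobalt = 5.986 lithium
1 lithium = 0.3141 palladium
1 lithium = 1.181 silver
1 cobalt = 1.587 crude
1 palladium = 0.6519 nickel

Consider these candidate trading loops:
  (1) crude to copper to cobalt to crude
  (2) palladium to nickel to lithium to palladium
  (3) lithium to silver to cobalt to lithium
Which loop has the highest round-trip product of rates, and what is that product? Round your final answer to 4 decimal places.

(1) 3.326 × 0.1679 × 1.587 = 0.88624
(2) 0.6519 × 4.139 × 0.3141 = 0.84751
(3) 1.181 × 0.1462 × 5.986 = 1.03356
Highest is cycle (3) at 1.0336 (>1, arbitrage).

1.0336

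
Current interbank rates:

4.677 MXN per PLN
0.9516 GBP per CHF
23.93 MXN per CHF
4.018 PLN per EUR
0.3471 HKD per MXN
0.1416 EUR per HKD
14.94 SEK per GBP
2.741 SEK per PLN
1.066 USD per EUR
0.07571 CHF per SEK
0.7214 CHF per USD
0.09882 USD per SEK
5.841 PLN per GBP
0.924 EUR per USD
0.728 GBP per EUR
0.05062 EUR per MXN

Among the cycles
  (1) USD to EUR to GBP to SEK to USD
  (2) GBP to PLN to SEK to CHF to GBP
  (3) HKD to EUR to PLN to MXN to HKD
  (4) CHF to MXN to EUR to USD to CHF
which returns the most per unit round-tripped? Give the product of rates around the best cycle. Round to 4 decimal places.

(1) 0.924 × 0.728 × 14.94 × 0.09882 = 0.99311
(2) 5.841 × 2.741 × 0.07571 × 0.9516 = 1.15346
(3) 0.1416 × 4.018 × 4.677 × 0.3471 = 0.92362
(4) 23.93 × 0.05062 × 1.066 × 0.7214 = 0.93153
Highest is cycle (2) at 1.1535 (>1, arbitrage).

1.1535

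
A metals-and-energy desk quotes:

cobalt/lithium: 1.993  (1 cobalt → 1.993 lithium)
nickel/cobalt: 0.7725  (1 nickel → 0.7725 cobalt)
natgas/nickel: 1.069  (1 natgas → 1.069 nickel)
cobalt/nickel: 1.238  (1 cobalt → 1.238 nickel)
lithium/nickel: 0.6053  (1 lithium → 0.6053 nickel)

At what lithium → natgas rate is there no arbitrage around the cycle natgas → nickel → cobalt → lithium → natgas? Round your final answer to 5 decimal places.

0.60760

Known legs of the cycle: 1.069 × 0.7725 × 1.993 = 1.6458243825
For no arbitrage the full-cycle product must be 1, so the missing rate is 1 / 1.6458243825 ≈ 0.6075982.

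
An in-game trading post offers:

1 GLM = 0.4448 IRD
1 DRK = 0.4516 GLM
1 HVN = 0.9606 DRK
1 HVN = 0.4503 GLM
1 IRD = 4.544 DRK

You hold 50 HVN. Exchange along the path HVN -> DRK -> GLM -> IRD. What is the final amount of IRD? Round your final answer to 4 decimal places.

9.6479

50 HVN × 0.9606 = 48.03 DRK
48.03 DRK × 0.4516 = 21.690348 GLM
21.690348 GLM × 0.4448 = 9.6478667904 IRD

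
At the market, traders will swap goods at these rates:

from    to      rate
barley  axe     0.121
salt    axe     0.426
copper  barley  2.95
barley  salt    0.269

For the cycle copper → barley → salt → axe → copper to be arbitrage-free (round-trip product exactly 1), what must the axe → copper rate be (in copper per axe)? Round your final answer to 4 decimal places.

Known legs of the cycle: 2.95 × 0.269 × 0.426 = 0.3380523
For no arbitrage the full-cycle product must be 1, so the missing rate is 1 / 0.3380523 ≈ 2.958122.

2.9581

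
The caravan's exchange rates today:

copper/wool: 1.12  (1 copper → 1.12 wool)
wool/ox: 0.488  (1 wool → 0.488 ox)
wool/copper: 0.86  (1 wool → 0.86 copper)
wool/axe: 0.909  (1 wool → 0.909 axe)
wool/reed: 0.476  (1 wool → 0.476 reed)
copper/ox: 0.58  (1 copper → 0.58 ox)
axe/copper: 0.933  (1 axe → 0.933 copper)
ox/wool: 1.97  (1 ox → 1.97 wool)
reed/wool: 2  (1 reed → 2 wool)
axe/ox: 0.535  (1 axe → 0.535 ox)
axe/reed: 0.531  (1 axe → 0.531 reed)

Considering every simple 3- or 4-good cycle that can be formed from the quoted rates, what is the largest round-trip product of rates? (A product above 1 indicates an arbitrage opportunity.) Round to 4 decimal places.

copper→ox→wool→copper: 0.58 × 1.97 × 0.86 = 0.98264
copper→ox→wool→axe→copper: 0.58 × 1.97 × 0.909 × 0.933 = 0.96904
reed→wool→axe→reed: 2 × 0.909 × 0.531 = 0.96536
wool→axe→ox→wool: 0.909 × 0.535 × 1.97 = 0.95804
copper→wool→axe→copper: 1.12 × 0.909 × 0.933 = 0.94987
Maximum is copper→ox→wool→copper at 0.9826; no arbitrage — every cycle loses value.

0.9826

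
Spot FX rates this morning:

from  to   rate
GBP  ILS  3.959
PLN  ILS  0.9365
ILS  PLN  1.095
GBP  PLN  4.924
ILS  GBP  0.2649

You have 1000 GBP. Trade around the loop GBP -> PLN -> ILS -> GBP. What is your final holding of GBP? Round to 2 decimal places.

1221.54

1000 GBP × 4.924 = 4924 PLN
4924 PLN × 0.9365 = 4611.326 ILS
4611.326 ILS × 0.2649 = 1221.5402574 GBP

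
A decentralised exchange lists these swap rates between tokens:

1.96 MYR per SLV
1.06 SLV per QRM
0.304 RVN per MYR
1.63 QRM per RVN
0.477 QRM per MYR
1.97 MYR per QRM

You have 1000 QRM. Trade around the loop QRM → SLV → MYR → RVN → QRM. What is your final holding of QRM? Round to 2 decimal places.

1000 QRM × 1.06 = 1060 SLV
1060 SLV × 1.96 = 2077.6 MYR
2077.6 MYR × 0.304 = 631.5904 RVN
631.5904 RVN × 1.63 = 1029.492352 QRM

1029.49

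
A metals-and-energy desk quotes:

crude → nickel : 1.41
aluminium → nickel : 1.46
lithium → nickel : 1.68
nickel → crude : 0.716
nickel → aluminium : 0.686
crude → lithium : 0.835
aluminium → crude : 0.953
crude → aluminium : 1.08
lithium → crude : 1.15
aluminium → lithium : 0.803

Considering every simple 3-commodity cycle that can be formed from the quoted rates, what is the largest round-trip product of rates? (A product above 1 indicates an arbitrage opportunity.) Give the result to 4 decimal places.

nickel→crude→aluminium→nickel: 0.716 × 1.08 × 1.46 = 1.12899
nickel→crude→lithium→nickel: 0.716 × 0.835 × 1.68 = 1.00440
aluminium→lithium→crude→aluminium: 0.803 × 1.15 × 1.08 = 0.99733
nickel→aluminium→lithium→nickel: 0.686 × 0.803 × 1.68 = 0.92544
nickel→aluminium→crude→nickel: 0.686 × 0.953 × 1.41 = 0.92180
Maximum is nickel→crude→aluminium→nickel at 1.1290; arbitrage exists.

1.1290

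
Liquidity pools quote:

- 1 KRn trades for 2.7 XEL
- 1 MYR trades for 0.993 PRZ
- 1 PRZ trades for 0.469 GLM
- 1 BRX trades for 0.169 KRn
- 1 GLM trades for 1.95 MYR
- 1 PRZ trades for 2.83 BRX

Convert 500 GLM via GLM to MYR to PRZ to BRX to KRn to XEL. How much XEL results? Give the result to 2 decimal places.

500 GLM × 1.95 = 975 MYR
975 MYR × 0.993 = 968.175 PRZ
968.175 PRZ × 2.83 = 2739.93525 BRX
2739.93525 BRX × 0.169 = 463.04905725 KRn
463.04905725 KRn × 2.7 = 1250.232454575 XEL

1250.23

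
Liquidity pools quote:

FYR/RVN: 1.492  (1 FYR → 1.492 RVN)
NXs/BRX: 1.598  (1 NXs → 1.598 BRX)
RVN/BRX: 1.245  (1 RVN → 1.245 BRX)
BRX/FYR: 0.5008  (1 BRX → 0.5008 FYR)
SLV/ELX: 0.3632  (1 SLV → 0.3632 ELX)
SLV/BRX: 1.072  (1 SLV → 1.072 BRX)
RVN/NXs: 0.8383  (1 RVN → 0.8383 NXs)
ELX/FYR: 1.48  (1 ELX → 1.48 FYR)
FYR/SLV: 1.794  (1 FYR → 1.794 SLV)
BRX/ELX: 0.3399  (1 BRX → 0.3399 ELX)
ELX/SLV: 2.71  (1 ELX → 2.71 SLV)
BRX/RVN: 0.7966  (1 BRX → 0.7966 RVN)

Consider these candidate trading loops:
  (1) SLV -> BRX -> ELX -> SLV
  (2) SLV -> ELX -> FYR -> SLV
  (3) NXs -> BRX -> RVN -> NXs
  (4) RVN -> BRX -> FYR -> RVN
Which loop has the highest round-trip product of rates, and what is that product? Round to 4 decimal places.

(1) 1.072 × 0.3399 × 2.71 = 0.98745
(2) 0.3632 × 1.48 × 1.794 = 0.96434
(3) 1.598 × 0.7966 × 0.8383 = 1.06713
(4) 1.245 × 0.5008 × 1.492 = 0.93026
Highest is cycle (3) at 1.0671 (>1, arbitrage).

1.0671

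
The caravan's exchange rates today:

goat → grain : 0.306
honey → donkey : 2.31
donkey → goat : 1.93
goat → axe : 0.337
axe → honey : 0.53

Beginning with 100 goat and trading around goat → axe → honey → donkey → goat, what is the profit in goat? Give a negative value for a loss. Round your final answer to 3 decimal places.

-20.370

100 goat × 0.337 = 33.7 axe
33.7 axe × 0.53 = 17.861 honey
17.861 honey × 2.31 = 41.25891 donkey
41.25891 donkey × 1.93 = 79.6296963 goat
Net change: 79.6296963 − 100 = -20.3703037 goat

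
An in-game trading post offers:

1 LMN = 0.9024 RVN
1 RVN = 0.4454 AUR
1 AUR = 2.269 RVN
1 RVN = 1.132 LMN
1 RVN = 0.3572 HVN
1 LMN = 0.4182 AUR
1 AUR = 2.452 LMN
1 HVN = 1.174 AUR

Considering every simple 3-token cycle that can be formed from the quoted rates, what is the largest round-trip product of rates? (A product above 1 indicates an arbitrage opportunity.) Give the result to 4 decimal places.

LMN→AUR→RVN→LMN: 0.4182 × 2.269 × 1.132 = 1.07415
LMN→RVN→AUR→LMN: 0.9024 × 0.4454 × 2.452 = 0.98553
HVN→AUR→RVN→HVN: 1.174 × 2.269 × 0.3572 = 0.95151
Maximum is LMN→AUR→RVN→LMN at 1.0742; arbitrage exists.

1.0742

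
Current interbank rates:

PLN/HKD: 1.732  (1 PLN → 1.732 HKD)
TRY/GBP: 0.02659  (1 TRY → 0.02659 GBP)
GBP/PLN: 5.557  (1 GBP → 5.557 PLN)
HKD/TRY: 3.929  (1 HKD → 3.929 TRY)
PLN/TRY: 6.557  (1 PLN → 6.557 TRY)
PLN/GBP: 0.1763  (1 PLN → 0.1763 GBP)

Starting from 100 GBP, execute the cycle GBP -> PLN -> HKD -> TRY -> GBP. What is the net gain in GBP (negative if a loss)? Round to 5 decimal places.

0.55152

100 GBP × 5.557 = 555.7 PLN
555.7 PLN × 1.732 = 962.4724 HKD
962.4724 HKD × 3.929 = 3781.5540596 TRY
3781.5540596 TRY × 0.02659 = 100.551522444764 GBP
Net change: 100.551522444764 − 100 = 0.551522444764 GBP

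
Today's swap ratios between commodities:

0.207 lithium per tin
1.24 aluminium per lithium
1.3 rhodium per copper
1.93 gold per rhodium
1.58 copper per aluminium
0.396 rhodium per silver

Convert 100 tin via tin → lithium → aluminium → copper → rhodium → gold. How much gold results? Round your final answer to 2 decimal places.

100 tin × 0.207 = 20.7 lithium
20.7 lithium × 1.24 = 25.668 aluminium
25.668 aluminium × 1.58 = 40.55544 copper
40.55544 copper × 1.3 = 52.722072 rhodium
52.722072 rhodium × 1.93 = 101.75359896 gold

101.75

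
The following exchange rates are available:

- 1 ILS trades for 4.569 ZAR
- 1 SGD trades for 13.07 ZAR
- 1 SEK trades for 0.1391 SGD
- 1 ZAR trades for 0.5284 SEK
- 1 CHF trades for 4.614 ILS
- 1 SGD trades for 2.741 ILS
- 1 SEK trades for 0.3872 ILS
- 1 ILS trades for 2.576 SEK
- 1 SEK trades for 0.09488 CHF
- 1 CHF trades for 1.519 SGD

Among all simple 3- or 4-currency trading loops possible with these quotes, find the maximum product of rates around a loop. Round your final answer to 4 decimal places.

CHF→ILS→SEK→CHF: 4.614 × 2.576 × 0.09488 = 1.12771
ZAR→SEK→CHF→ILS→ZAR: 0.5284 × 0.09488 × 4.614 × 4.569 = 1.05691
SGD→ILS→SEK→CHF→SGD: 2.741 × 2.576 × 0.09488 × 1.519 = 1.01762
SGD→ZAR→SEK→CHF→SGD: 13.07 × 0.5284 × 0.09488 × 1.519 = 0.99534
SGD→ILS→SEK→SGD: 2.741 × 2.576 × 0.1391 = 0.98216
SGD→ZAR→SEK→SGD: 13.07 × 0.5284 × 0.1391 = 0.96065
ZAR→SEK→ILS→ZAR: 0.5284 × 0.3872 × 4.569 = 0.93480
SGD→ILS→ZAR→SEK→SGD: 2.741 × 4.569 × 0.5284 × 0.1391 = 0.92049
Maximum is CHF→ILS→SEK→CHF at 1.1277; arbitrage exists.

1.1277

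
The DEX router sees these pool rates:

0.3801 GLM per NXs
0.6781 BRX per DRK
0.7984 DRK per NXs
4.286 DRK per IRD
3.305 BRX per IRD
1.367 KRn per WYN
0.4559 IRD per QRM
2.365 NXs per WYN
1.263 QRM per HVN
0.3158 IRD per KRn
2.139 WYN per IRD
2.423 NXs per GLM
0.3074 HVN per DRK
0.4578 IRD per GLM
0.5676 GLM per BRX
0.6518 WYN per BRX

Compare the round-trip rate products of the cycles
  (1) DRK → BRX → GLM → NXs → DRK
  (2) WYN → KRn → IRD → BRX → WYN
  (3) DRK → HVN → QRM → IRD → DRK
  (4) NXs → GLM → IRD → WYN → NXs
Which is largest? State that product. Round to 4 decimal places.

(1) 0.6781 × 0.5676 × 2.423 × 0.7984 = 0.74458
(2) 1.367 × 0.3158 × 3.305 × 0.6518 = 0.92996
(3) 0.3074 × 1.263 × 0.4559 × 4.286 = 0.75863
(4) 0.3801 × 0.4578 × 2.139 × 2.365 = 0.88027
Highest is cycle (2) at 0.9300 (≤1, no arbitrage).

0.9300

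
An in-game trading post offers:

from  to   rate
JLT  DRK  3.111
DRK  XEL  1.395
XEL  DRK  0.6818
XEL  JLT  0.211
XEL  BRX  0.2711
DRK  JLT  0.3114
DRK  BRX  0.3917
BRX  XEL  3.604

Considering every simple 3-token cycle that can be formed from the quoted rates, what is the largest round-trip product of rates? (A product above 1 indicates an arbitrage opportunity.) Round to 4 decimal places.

DRK→BRX→XEL→DRK: 0.3917 × 3.604 × 0.6818 = 0.96249
DRK→XEL→JLT→DRK: 1.395 × 0.211 × 3.111 = 0.91571
Maximum is DRK→BRX→XEL→DRK at 0.9625; no arbitrage — every cycle loses value.

0.9625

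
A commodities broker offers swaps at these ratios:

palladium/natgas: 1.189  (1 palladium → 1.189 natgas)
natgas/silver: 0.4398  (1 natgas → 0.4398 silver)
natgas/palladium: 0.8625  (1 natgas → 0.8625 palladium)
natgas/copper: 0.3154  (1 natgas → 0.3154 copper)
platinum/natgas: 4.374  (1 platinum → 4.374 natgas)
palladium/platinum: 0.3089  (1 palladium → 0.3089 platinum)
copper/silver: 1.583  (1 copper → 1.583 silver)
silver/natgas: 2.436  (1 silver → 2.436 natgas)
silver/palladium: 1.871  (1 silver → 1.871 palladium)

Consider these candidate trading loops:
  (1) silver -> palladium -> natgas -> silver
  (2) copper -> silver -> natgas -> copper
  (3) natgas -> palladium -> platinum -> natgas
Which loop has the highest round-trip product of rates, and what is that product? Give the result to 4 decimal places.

(1) 1.871 × 1.189 × 0.4398 = 0.97839
(2) 1.583 × 2.436 × 0.3154 = 1.21624
(3) 0.8625 × 0.3089 × 4.374 = 1.16535
Highest is cycle (2) at 1.2162 (>1, arbitrage).

1.2162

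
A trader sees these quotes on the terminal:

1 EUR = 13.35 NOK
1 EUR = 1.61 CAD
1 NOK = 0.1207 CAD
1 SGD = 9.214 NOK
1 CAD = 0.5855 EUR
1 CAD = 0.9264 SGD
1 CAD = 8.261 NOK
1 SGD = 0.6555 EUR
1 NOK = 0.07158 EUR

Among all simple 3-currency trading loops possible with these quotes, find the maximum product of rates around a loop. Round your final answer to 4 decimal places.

CAD→SGD→NOK→CAD: 0.9264 × 9.214 × 0.1207 = 1.03028
CAD→SGD→EUR→CAD: 0.9264 × 0.6555 × 1.61 = 0.97768
CAD→NOK→EUR→CAD: 8.261 × 0.07158 × 1.61 = 0.95203
CAD→EUR→NOK→CAD: 0.5855 × 13.35 × 0.1207 = 0.94344
Maximum is CAD→SGD→NOK→CAD at 1.0303; arbitrage exists.

1.0303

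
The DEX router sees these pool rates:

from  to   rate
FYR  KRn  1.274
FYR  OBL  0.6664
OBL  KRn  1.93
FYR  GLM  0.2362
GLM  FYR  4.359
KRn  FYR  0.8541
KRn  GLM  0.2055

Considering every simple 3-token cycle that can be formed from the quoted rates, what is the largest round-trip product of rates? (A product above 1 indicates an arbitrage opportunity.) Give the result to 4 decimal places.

GLM→FYR→KRn→GLM: 4.359 × 1.274 × 0.2055 = 1.14122
KRn→FYR→OBL→KRn: 0.8541 × 0.6664 × 1.93 = 1.09850
Maximum is GLM→FYR→KRn→GLM at 1.1412; arbitrage exists.

1.1412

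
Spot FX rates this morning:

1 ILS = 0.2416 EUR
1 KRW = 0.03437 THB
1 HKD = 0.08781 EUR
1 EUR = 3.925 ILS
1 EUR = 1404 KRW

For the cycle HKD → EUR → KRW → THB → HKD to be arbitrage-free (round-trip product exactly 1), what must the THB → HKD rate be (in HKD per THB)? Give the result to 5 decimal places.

Known legs of the cycle: 0.08781 × 1404 × 0.03437 = 4.2373136988
For no arbitrage the full-cycle product must be 1, so the missing rate is 1 / 4.2373136988 ≈ 0.2359986.

0.23600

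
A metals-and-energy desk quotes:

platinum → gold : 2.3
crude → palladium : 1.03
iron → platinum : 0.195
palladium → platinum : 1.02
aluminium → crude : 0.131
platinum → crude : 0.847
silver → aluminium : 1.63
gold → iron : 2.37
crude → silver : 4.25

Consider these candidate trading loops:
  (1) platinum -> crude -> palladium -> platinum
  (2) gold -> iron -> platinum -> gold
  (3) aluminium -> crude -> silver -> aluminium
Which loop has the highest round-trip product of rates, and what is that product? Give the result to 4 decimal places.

(1) 0.847 × 1.03 × 1.02 = 0.88986
(2) 2.37 × 0.195 × 2.3 = 1.06295
(3) 0.131 × 4.25 × 1.63 = 0.90750
Highest is cycle (2) at 1.0629 (>1, arbitrage).

1.0629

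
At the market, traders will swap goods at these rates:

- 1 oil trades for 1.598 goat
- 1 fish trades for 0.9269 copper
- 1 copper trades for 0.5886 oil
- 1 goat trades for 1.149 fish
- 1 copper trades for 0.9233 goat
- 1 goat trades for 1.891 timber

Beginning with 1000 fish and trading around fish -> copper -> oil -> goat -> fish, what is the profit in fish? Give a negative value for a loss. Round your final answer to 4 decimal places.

1.7283

1000 fish × 0.9269 = 926.9 copper
926.9 copper × 0.5886 = 545.57334 oil
545.57334 oil × 1.598 = 871.82619732 goat
871.82619732 goat × 1.149 = 1001.72830072068 fish
Net change: 1001.72830072068 − 1000 = 1.72830072068 fish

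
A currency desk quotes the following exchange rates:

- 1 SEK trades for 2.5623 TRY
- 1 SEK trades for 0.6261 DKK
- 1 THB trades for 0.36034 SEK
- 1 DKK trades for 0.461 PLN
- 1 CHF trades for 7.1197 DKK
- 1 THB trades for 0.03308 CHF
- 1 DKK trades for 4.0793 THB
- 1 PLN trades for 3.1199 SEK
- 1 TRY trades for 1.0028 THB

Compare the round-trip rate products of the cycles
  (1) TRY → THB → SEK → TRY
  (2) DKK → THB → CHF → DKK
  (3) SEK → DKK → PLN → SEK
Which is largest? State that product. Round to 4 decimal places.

0.9608

(1) 1.0028 × 0.36034 × 2.5623 = 0.92588
(2) 4.0793 × 0.03308 × 7.1197 = 0.96076
(3) 0.6261 × 0.461 × 3.1199 = 0.90050
Highest is cycle (2) at 0.9608 (≤1, no arbitrage).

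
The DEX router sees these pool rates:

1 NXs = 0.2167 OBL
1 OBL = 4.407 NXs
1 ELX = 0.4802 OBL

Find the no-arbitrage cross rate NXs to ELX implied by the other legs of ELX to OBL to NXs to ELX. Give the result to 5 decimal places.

0.47254

Known legs of the cycle: 0.4802 × 4.407 = 2.1162414
For no arbitrage the full-cycle product must be 1, so the missing rate is 1 / 2.1162414 ≈ 0.4725359.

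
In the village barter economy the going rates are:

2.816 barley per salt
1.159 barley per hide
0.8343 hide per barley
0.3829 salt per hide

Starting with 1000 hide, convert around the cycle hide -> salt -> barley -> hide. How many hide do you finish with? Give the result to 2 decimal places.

899.58

1000 hide × 0.3829 = 382.9 salt
382.9 salt × 2.816 = 1078.2464 barley
1078.2464 barley × 0.8343 = 899.58097152 hide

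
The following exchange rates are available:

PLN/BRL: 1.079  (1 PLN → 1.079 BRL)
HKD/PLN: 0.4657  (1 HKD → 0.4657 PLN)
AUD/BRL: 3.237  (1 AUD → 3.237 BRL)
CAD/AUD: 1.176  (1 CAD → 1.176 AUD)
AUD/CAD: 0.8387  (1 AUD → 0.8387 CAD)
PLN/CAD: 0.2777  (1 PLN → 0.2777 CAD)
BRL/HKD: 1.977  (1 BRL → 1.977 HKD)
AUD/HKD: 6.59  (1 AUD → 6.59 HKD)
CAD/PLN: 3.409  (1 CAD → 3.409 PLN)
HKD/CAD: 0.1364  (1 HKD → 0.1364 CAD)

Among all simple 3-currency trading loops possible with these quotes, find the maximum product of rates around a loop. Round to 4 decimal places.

1.0571

AUD→HKD→CAD→AUD: 6.59 × 0.1364 × 1.176 = 1.05708
PLN→BRL→HKD→PLN: 1.079 × 1.977 × 0.4657 = 0.99342
Maximum is AUD→HKD→CAD→AUD at 1.0571; arbitrage exists.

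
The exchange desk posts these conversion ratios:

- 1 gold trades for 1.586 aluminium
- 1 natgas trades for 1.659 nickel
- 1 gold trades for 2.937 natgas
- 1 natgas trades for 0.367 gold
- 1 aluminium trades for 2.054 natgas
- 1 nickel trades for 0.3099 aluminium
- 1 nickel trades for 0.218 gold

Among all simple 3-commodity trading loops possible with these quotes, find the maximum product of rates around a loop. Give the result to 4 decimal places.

1.1956

aluminium→natgas→gold→aluminium: 2.054 × 0.367 × 1.586 = 1.19556
nickel→gold→natgas→nickel: 0.218 × 2.937 × 1.659 = 1.06220
nickel→aluminium→natgas→nickel: 0.3099 × 2.054 × 1.659 = 1.05601
Maximum is aluminium→natgas→gold→aluminium at 1.1956; arbitrage exists.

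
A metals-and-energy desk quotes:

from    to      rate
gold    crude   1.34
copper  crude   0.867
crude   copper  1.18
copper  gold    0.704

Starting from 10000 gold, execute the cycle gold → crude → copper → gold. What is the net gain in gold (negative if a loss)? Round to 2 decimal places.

10000 gold × 1.34 = 13400 crude
13400 crude × 1.18 = 15812 copper
15812 copper × 0.704 = 11131.648 gold
Net change: 11131.648 − 10000 = 1131.648 gold

1131.65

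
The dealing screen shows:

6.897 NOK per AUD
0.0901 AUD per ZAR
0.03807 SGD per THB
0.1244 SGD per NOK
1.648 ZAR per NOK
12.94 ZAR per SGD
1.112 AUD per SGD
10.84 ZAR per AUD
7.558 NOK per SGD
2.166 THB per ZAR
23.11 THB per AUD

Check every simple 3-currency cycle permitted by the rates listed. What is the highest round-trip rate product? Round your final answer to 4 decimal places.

1.0670

THB→SGD→ZAR→THB: 0.03807 × 12.94 × 2.166 = 1.06703
AUD→NOK→ZAR→AUD: 6.897 × 1.648 × 0.0901 = 1.02410
THB→SGD→AUD→THB: 0.03807 × 1.112 × 23.11 = 0.97834
AUD→NOK→SGD→AUD: 6.897 × 0.1244 × 1.112 = 0.95408
Maximum is THB→SGD→ZAR→THB at 1.0670; arbitrage exists.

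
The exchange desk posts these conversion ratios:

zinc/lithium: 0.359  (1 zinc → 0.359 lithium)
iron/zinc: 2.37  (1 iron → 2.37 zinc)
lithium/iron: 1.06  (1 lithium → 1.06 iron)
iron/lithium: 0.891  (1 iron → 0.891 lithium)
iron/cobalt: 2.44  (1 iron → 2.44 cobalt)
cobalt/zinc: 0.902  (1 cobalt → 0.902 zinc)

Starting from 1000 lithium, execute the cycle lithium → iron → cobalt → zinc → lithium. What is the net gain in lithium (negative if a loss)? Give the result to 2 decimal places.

1000 lithium × 1.06 = 1060 iron
1060 iron × 2.44 = 2586.4 cobalt
2586.4 cobalt × 0.902 = 2332.9328 zinc
2332.9328 zinc × 0.359 = 837.5228752 lithium
Net change: 837.5228752 − 1000 = -162.4771248 lithium

-162.48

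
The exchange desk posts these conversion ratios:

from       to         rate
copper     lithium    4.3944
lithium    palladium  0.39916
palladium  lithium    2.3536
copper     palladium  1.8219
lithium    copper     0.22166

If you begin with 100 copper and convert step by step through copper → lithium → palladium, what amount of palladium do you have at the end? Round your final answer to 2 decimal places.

100 copper × 4.3944 = 439.44 lithium
439.44 lithium × 0.39916 = 175.4068704 palladium

175.41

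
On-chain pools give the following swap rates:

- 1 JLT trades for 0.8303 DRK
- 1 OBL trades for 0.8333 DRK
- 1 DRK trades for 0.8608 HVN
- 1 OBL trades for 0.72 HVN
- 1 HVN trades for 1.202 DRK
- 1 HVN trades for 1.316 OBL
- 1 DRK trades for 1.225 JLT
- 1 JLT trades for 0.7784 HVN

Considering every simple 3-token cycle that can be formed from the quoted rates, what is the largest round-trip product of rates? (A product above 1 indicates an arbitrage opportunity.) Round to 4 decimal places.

JLT→HVN→DRK→JLT: 0.7784 × 1.202 × 1.225 = 1.14616
DRK→HVN→OBL→DRK: 0.8608 × 1.316 × 0.8333 = 0.94397
Maximum is JLT→HVN→DRK→JLT at 1.1462; arbitrage exists.

1.1462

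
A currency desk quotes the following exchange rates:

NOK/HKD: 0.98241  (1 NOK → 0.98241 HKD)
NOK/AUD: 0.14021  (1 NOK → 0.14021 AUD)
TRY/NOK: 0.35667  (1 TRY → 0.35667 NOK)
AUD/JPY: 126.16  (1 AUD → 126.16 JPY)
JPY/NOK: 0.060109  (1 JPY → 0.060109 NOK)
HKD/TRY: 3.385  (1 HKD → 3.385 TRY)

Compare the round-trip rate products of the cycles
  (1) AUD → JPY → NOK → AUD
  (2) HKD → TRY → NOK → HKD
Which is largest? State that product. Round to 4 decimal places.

1.1861

(1) 126.16 × 0.060109 × 0.14021 = 1.06326
(2) 3.385 × 0.35667 × 0.98241 = 1.18609
Highest is cycle (2) at 1.1861 (>1, arbitrage).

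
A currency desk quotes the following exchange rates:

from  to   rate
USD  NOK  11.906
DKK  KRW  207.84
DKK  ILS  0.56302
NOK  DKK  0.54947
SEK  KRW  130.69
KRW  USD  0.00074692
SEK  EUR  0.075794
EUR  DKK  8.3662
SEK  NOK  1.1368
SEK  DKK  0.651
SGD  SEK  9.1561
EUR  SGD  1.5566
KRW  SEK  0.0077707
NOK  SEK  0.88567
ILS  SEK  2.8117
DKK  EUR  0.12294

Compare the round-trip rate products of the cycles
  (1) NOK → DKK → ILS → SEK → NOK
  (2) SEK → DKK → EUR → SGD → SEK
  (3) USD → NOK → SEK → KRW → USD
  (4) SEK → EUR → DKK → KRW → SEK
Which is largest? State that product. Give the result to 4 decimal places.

1.1407

(1) 0.54947 × 0.56302 × 2.8117 × 1.1368 = 0.98883
(2) 0.651 × 0.12294 × 1.5566 × 9.1561 = 1.14067
(3) 11.906 × 0.88567 × 130.69 × 0.00074692 = 1.02933
(4) 0.075794 × 8.3662 × 207.84 × 0.0077707 = 1.02412
Highest is cycle (2) at 1.1407 (>1, arbitrage).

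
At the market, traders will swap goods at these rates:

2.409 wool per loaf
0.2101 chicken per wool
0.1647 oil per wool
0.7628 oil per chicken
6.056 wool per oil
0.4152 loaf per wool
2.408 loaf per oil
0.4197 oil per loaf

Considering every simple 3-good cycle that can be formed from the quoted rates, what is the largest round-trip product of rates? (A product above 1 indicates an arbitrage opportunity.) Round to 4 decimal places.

wool→loaf→oil→wool: 0.4152 × 0.4197 × 6.056 = 1.05532
wool→chicken→oil→wool: 0.2101 × 0.7628 × 6.056 = 0.97056
wool→oil→loaf→wool: 0.1647 × 2.408 × 2.409 = 0.95540
Maximum is wool→loaf→oil→wool at 1.0553; arbitrage exists.

1.0553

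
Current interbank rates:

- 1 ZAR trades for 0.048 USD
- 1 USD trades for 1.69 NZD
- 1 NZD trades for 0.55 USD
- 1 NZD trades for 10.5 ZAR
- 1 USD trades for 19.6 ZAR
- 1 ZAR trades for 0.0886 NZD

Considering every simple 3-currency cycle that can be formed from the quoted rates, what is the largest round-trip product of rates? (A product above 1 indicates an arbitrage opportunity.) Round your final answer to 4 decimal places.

ZAR→NZD→USD→ZAR: 0.0886 × 0.55 × 19.6 = 0.95511
ZAR→USD→NZD→ZAR: 0.048 × 1.69 × 10.5 = 0.85176
Maximum is ZAR→NZD→USD→ZAR at 0.9551; no arbitrage — every cycle loses value.

0.9551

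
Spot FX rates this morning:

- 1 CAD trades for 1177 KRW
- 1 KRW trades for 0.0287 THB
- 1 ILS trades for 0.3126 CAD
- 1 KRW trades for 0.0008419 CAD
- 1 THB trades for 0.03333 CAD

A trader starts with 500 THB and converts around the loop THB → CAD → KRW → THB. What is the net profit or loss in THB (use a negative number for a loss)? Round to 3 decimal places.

500 THB × 0.03333 = 16.665 CAD
16.665 CAD × 1177 = 19614.705 KRW
19614.705 KRW × 0.0287 = 562.9420335 THB
Net change: 562.9420335 − 500 = 62.9420335 THB

62.942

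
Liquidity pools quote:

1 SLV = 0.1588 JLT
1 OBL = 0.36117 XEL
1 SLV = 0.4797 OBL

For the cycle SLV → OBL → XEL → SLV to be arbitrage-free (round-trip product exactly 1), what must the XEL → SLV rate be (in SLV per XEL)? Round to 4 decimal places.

5.7719

Known legs of the cycle: 0.4797 × 0.36117 = 0.173253249
For no arbitrage the full-cycle product must be 1, so the missing rate is 1 / 0.173253249 ≈ 5.771898.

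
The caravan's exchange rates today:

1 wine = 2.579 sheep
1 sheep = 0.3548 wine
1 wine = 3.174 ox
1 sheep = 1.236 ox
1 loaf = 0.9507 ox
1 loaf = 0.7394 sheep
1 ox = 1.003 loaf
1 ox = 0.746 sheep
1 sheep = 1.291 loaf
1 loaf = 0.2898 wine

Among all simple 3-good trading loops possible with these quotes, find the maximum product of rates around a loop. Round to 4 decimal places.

loaf→wine→sheep→loaf: 0.2898 × 2.579 × 1.291 = 0.96489
ox→loaf→wine→ox: 1.003 × 0.2898 × 3.174 = 0.92258
ox→loaf→sheep→ox: 1.003 × 0.7394 × 1.236 = 0.91664
ox→sheep→loaf→ox: 0.746 × 1.291 × 0.9507 = 0.91561
ox→sheep→wine→ox: 0.746 × 0.3548 × 3.174 = 0.84010
Maximum is loaf→wine→sheep→loaf at 0.9649; no arbitrage — every cycle loses value.

0.9649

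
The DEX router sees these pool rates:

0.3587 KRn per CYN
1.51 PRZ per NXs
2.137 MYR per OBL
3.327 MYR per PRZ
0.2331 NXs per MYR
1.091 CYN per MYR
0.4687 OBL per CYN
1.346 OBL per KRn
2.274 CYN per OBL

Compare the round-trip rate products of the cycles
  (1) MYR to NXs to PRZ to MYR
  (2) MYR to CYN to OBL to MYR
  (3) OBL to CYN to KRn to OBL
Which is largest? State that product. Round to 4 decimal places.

1.1710

(1) 0.2331 × 1.51 × 3.327 = 1.17104
(2) 1.091 × 0.4687 × 2.137 = 1.09276
(3) 2.274 × 0.3587 × 1.346 = 1.09791
Highest is cycle (1) at 1.1710 (>1, arbitrage).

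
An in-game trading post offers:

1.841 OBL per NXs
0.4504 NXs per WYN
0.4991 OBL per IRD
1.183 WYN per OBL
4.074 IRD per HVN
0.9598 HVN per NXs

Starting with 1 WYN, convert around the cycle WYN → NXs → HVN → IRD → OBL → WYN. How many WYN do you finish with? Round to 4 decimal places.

1 WYN × 0.4504 = 0.4504 NXs
0.4504 NXs × 0.9598 = 0.43229392 HVN
0.43229392 HVN × 4.074 = 1.76116543008 IRD
1.76116543008 IRD × 0.4991 = 0.878997666152928 OBL
0.878997666152928 OBL × 1.183 = 1.039854239058913824 WYN

1.0399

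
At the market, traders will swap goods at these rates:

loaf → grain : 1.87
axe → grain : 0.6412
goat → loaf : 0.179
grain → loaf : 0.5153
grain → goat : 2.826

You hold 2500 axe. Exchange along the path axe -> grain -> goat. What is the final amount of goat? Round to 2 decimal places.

2500 axe × 0.6412 = 1603 grain
1603 grain × 2.826 = 4530.078 goat

4530.08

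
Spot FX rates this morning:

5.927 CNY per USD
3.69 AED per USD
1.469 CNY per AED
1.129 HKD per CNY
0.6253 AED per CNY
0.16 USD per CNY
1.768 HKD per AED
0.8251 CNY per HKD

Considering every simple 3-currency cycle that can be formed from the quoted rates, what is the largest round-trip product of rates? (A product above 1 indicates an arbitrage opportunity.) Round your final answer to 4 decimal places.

CNY→AED→HKD→CNY: 0.6253 × 1.768 × 0.8251 = 0.91217
CNY→USD→AED→CNY: 0.16 × 3.69 × 1.469 = 0.86730
Maximum is CNY→AED→HKD→CNY at 0.9122; no arbitrage — every cycle loses value.

0.9122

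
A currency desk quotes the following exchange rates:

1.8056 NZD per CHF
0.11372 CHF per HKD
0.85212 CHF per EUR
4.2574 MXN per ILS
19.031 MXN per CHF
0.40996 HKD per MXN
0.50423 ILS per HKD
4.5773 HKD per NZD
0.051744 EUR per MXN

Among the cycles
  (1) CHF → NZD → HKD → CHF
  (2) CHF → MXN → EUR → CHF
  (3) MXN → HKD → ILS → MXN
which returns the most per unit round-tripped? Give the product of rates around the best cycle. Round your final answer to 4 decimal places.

(1) 1.8056 × 4.5773 × 0.11372 = 0.93987
(2) 19.031 × 0.051744 × 0.85212 = 0.83912
(3) 0.40996 × 0.50423 × 4.2574 = 0.88006
Highest is cycle (1) at 0.9399 (≤1, no arbitrage).

0.9399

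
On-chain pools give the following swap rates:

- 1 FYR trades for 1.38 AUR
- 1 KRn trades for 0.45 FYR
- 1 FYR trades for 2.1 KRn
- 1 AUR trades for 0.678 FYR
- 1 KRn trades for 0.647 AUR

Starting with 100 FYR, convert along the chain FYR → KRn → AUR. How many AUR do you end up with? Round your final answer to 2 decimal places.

100 FYR × 2.1 = 210 KRn
210 KRn × 0.647 = 135.87 AUR

135.87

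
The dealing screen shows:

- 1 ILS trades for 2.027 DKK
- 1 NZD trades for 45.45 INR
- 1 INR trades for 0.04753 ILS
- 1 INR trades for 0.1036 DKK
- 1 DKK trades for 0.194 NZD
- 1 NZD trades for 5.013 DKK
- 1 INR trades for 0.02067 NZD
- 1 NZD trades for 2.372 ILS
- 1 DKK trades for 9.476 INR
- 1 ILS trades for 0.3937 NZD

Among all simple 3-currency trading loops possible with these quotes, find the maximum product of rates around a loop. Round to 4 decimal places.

0.9819

DKK→INR→NZD→DKK: 9.476 × 0.02067 × 5.013 = 0.98189
ILS→DKK→NZD→ILS: 2.027 × 0.194 × 2.372 = 0.93276
DKK→NZD→INR→DKK: 0.194 × 45.45 × 0.1036 = 0.91347
ILS→DKK→INR→ILS: 2.027 × 9.476 × 0.04753 = 0.91295
ILS→NZD→INR→ILS: 0.3937 × 45.45 × 0.04753 = 0.85049
Maximum is DKK→INR→NZD→DKK at 0.9819; no arbitrage — every cycle loses value.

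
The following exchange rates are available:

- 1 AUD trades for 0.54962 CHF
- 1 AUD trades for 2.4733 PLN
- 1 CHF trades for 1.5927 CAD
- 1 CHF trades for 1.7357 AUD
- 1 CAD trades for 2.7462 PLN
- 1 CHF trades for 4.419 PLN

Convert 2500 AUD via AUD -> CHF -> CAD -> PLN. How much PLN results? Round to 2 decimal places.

6009.92

2500 AUD × 0.54962 = 1374.05 CHF
1374.05 CHF × 1.5927 = 2188.449435 CAD
2188.449435 CAD × 2.7462 = 6009.919838397 PLN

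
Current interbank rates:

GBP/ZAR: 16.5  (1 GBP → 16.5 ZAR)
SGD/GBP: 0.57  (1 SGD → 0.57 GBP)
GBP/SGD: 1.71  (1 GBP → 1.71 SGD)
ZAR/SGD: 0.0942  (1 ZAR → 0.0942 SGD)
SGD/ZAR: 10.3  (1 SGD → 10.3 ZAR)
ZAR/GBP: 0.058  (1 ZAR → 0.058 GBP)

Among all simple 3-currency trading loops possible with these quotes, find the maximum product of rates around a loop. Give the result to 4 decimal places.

1.0216

ZAR→GBP→SGD→ZAR: 0.058 × 1.71 × 10.3 = 1.02155
ZAR→SGD→GBP→ZAR: 0.0942 × 0.57 × 16.5 = 0.88595
Maximum is ZAR→GBP→SGD→ZAR at 1.0216; arbitrage exists.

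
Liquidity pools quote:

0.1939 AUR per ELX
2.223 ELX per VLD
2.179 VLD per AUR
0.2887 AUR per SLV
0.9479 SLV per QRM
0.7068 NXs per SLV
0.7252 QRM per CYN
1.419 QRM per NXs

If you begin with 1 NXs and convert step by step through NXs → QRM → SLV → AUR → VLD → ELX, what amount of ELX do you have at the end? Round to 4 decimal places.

1.8810

1 NXs × 1.419 = 1.419 QRM
1.419 QRM × 0.9479 = 1.3450701 SLV
1.3450701 SLV × 0.2887 = 0.38832173787 AUR
0.38832173787 AUR × 2.179 = 0.84615306681873 VLD
0.84615306681873 VLD × 2.223 = 1.88099826753803679 ELX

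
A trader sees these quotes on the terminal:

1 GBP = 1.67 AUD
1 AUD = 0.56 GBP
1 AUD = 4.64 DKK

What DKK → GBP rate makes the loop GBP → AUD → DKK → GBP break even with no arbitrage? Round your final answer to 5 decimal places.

0.12905

Known legs of the cycle: 1.67 × 4.64 = 7.7488
For no arbitrage the full-cycle product must be 1, so the missing rate is 1 / 7.7488 ≈ 0.1290522.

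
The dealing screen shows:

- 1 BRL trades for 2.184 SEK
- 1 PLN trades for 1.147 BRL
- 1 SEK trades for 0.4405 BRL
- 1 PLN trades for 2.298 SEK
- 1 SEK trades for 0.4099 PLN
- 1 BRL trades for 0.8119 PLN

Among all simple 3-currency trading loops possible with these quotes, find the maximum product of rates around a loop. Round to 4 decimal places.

1.0268

BRL→SEK→PLN→BRL: 2.184 × 0.4099 × 1.147 = 1.02682
BRL→PLN→SEK→BRL: 0.8119 × 2.298 × 0.4405 = 0.82186
Maximum is BRL→SEK→PLN→BRL at 1.0268; arbitrage exists.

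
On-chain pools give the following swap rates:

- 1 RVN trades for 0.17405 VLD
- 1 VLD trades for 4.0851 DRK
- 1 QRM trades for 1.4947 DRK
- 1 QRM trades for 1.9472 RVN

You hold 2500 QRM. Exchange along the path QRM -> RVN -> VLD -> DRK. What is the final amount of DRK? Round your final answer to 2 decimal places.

2500 QRM × 1.9472 = 4868 RVN
4868 RVN × 0.17405 = 847.2754 VLD
847.2754 VLD × 4.0851 = 3461.20473654 DRK

3461.20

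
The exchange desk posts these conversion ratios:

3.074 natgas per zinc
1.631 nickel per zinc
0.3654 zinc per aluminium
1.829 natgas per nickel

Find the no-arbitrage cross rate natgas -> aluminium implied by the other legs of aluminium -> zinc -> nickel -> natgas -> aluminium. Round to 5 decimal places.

0.91741

Known legs of the cycle: 0.3654 × 1.631 × 1.829 = 1.0900243746
For no arbitrage the full-cycle product must be 1, so the missing rate is 1 / 1.0900243746 ≈ 0.9174107.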